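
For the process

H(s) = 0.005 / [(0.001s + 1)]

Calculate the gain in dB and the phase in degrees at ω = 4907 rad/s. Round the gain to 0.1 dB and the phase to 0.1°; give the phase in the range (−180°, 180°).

At ω = 4907 rad/s:
pole (1 + j4907·0.001) = 1 + j4.907 → |·| ≈ 5.0079, ∠ ≈ 78.48°
|H| = 0.005 · 1 / (5.0079) ≈ 0.00099842
Gain = 20 log₁₀(0.00099842) ≈ -60.01 dB
∠H = (0°) − (78.48°) = -78.48°

-60.0 dB, -78.5°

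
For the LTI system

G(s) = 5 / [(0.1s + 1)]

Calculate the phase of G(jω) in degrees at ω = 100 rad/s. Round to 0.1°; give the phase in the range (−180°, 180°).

At ω = 100 rad/s:
pole (1 + j100·0.1) = 1 + j10 → |·| ≈ 10.05, ∠ ≈ 84.29°
∠G = (0°) − (84.29°) = -84.29°

-84.3°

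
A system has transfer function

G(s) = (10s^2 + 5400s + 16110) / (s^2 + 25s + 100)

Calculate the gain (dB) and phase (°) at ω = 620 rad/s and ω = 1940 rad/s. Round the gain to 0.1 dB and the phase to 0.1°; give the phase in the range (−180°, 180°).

ω = 620: 22.4 dB, -38.9°; ω = 1940: 20.3 dB, -14.8°

Substitute s = j620:
Numerator: 10(j620)^2 + 5400(j620) + 16110 = -3827890 + j3348000
Denominator: (j620)^2 + 25(j620) + 100 = -384300 + j15500
|N| = √(3827890² + 3348000²) ≈ 5.0855e+06, ∠N ≈ 138.83°
|D| = √(384300² + 15500²) ≈ 3.8461e+05, ∠D ≈ 177.69°
|G| = 5.0855e+06 / 3.8461e+05 ≈ 13.222
Gain = 20 log₁₀(13.222) ≈ 22.43 dB
∠G = 138.83° − 177.69° = -38.86°

Substitute s = j1940:
Numerator: 10(j1940)^2 + 5400(j1940) + 16110 = -37619890 + j10476000
Denominator: (j1940)^2 + 25(j1940) + 100 = -3763500 + j48500
|N| = √(37619890² + 10476000²) ≈ 3.9051e+07, ∠N ≈ 164.44°
|D| = √(3763500² + 48500²) ≈ 3.7638e+06, ∠D ≈ 179.26°
|G| = 3.9051e+07 / 3.7638e+06 ≈ 10.375
Gain = 20 log₁₀(10.375) ≈ 20.32 dB
∠G = 164.44° − 179.26° = -14.82°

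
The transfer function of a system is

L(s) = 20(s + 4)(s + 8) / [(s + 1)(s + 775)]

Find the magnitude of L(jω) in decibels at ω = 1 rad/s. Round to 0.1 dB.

-4.3 dB

At s = jω = j1:
zero (s+4): 4 + j1 → |·| = √(4²+1²) = √17 ≈ 4.1231, ∠ = arctan(1/4) ≈ 14.04°
zero (s+8): 8 + j1 → |·| = √(8²+1²) = √65 ≈ 8.0623, ∠ = arctan(1/8) ≈ 7.13°
pole (s+1): 1 + j1 → |·| = √(1²+1²) = √2 ≈ 1.4142, ∠ = arctan(1/1) ≈ 45.00°
pole (s+775): 775 + j1 → |·| = √(775²+1²) = √600626 ≈ 775, ∠ = arctan(1/775) ≈ 0.07°
|L| = 20 · 33.242 / 1096 ≈ 0.60661
Gain = 20 log₁₀(0.60661) ≈ -4.34 dB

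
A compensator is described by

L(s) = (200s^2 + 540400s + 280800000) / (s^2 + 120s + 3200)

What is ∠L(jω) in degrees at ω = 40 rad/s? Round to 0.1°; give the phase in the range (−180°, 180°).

Substitute s = j40:
Numerator: 200(j40)^2 + 540400(j40) + 280800000 = 280480000 + j21616000
Denominator: (j40)^2 + 120(j40) + 3200 = 1600 + j4800
|N| = √(280480000² + 21616000²) ≈ 2.8131e+08, ∠N ≈ 4.41°
|D| = √(1600² + 4800²) ≈ 5059.6, ∠D ≈ 71.57°
∠L = 4.41° − 71.57° = -67.16°

-67.2°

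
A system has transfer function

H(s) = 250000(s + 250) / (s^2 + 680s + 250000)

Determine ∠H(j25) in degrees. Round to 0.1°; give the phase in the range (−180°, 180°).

1.8°

At s = jω = j25:
zero (s+250): 250 + j25 → |·| = √(250²+25²) = √63125 ≈ 251.25, ∠ = arctan(25/250) ≈ 5.71°
quadratic: (j25)² + 680·j25 + 250000 = 249375 + j17000 → |·| ≈ 2.4995e+05, ∠ ≈ 3.90°
∠H = 5.71° − 3.90° = 1.81°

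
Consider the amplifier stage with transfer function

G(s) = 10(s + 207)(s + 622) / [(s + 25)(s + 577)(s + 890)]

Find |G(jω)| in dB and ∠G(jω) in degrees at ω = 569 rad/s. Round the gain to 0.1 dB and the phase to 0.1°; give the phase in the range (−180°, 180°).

-39.6 dB, -52.2°

At s = jω = j569:
zero (s+207): 207 + j569 → |·| = √(207²+569²) = √366610 ≈ 605.48, ∠ = arctan(569/207) ≈ 70.01°
zero (s+622): 622 + j569 → |·| = √(622²+569²) = √710645 ≈ 843, ∠ = arctan(569/622) ≈ 42.45°
pole (s+25): 25 + j569 → |·| = √(25²+569²) = √324386 ≈ 569.55, ∠ = arctan(569/25) ≈ 87.48°
pole (s+577): 577 + j569 → |·| = √(577²+569²) = √656690 ≈ 810.36, ∠ = arctan(569/577) ≈ 44.60°
pole (s+890): 890 + j569 → |·| = √(890²+569²) = √1115861 ≈ 1056.3, ∠ = arctan(569/890) ≈ 32.59°
|G| = 10 · 5.1042e+05 / 4.8753e+08 ≈ 0.01047
Gain = 20 log₁₀(0.01047) ≈ -39.60 dB
∠G = 112.46° − 164.67° = -52.21°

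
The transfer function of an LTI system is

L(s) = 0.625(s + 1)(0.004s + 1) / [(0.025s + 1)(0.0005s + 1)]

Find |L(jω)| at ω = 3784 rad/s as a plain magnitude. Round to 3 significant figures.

At ω = 3784 rad/s:
zero (1 + j3784·1) = 1 + j3784 → |·| ≈ 3784, ∠ ≈ 89.98°
zero (1 + j3784·0.004) = 1 + j15.136 → |·| ≈ 15.169, ∠ ≈ 86.22°
pole (1 + j3784·0.025) = 1 + j94.6 → |·| ≈ 94.605, ∠ ≈ 89.39°
pole (1 + j3784·0.0005) = 1 + j1.892 → |·| ≈ 2.14, ∠ ≈ 62.14°
|L| = 0.625 · 3784 · 15.169 / (94.605 · 2.14) ≈ 177.2

177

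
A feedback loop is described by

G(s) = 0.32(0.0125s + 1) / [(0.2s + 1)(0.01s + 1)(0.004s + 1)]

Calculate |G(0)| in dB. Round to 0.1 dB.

-9.9 dB

G(0) = 0.32 · 1 / 1 = 0.32
20 log₁₀(0.32) ≈ -9.90 dB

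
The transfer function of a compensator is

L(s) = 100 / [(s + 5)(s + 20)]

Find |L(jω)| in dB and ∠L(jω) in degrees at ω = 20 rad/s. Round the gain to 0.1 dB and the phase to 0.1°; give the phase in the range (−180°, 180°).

At s = jω = j20:
pole (s+5): 5 + j20 → |·| = √(5²+20²) = √425 ≈ 20.616, ∠ = arctan(20/5) ≈ 75.96°
pole (s+20): 20 + j20 → |·| = √(20²+20²) = √800 ≈ 28.284, ∠ = arctan(20/20) ≈ 45.00°
|L| = 100 / 583.1 ≈ 0.1715
Gain = 20 log₁₀(0.1715) ≈ -15.31 dB
∠L = 0.00° − 120.96° = -120.96°

-15.3 dB, -121.0°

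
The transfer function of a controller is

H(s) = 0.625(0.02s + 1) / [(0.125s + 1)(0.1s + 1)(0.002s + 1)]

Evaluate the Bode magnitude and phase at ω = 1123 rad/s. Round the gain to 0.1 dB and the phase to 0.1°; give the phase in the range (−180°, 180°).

-68.8 dB, -157.6°

At ω = 1123 rad/s:
zero (1 + j1123·0.02) = 1 + j22.46 → |·| ≈ 22.482, ∠ ≈ 87.45°
pole (1 + j1123·0.125) = 1 + j140.375 → |·| ≈ 140.38, ∠ ≈ 89.59°
pole (1 + j1123·0.1) = 1 + j112.3 → |·| ≈ 112.3, ∠ ≈ 89.49°
pole (1 + j1123·0.002) = 1 + j2.246 → |·| ≈ 2.4586, ∠ ≈ 66.00°
|H| = 0.625 · 22.482 / (140.38 · 112.3 · 2.4586) ≈ 0.00036253
Gain = 20 log₁₀(0.00036253) ≈ -68.81 dB
∠H = (87.45°) − (89.59° + 89.49° + 66.00°) = -157.63°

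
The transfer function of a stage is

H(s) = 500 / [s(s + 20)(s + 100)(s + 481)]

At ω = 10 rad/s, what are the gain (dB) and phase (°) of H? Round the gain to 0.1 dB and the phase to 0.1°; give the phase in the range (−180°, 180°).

At s = jω = j10:
pole (s+20): 20 + j10 → |·| = √(20²+10²) = √500 ≈ 22.361, ∠ = arctan(10/20) ≈ 26.57°
pole (s+100): 100 + j10 → |·| = √(100²+10²) = √10100 ≈ 100.5, ∠ = arctan(10/100) ≈ 5.71°
pole (s+481): 481 + j10 → |·| = √(481²+10²) = √231461 ≈ 481.1, ∠ = arctan(10/481) ≈ 1.19°
pole at origin: |s| = 10, ∠ = 90.00° (in denominator)
|H| = 500 / 1.0812e+07 ≈ 4.6245e-05
Gain = 20 log₁₀(4.6245e-05) ≈ -86.70 dB
∠H = 0.00° − 123.47° = -123.47°

-86.7 dB, -123.5°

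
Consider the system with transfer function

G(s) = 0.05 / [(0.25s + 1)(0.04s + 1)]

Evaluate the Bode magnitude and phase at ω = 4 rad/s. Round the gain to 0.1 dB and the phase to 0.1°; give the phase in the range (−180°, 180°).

At ω = 4 rad/s:
pole (1 + j4·0.25) = 1 + j1 → |·| ≈ 1.4142, ∠ ≈ 45.00°
pole (1 + j4·0.04) = 1 + j0.16 → |·| ≈ 1.0127, ∠ ≈ 9.09°
|G| = 0.05 · 1 / (1.4142 · 1.0127) ≈ 0.034912
Gain = 20 log₁₀(0.034912) ≈ -29.14 dB
∠G = (0°) − (45.00° + 9.09°) = -54.09°

-29.1 dB, -54.1°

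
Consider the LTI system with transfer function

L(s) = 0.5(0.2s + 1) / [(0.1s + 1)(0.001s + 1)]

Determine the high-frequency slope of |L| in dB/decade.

Each pole contributes −20 dB/decade at high frequency; each zero contributes +20 dB/decade.
Net: 1 zero(s) − 2 pole(s) → -20 dB/decade.

-20 dB/decade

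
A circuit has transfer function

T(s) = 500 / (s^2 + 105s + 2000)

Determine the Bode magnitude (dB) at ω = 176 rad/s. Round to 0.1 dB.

-36.7 dB

Substitute s = j176:
Numerator: 500 = 500 + j0
Denominator: (j176)^2 + 105(j176) + 2000 = -28976 + j18480
|N| = √(500² + 0²) ≈ 500, ∠N ≈ 0.00°
|D| = √(28976² + 18480²) ≈ 34367, ∠D ≈ 147.47°
|T| = 500 / 34367 ≈ 0.014549
Gain = 20 log₁₀(0.014549) ≈ -36.74 dB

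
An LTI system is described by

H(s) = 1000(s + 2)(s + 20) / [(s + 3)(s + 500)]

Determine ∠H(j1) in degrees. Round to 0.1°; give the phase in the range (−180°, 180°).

At s = jω = j1:
zero (s+2): 2 + j1 → |·| = √(2²+1²) = √5 ≈ 2.2361, ∠ = arctan(1/2) ≈ 26.57°
zero (s+20): 20 + j1 → |·| = √(20²+1²) = √401 ≈ 20.025, ∠ = arctan(1/20) ≈ 2.86°
pole (s+3): 3 + j1 → |·| = √(3²+1²) = √10 ≈ 3.1623, ∠ = arctan(1/3) ≈ 18.43°
pole (s+500): 500 + j1 → |·| = √(500²+1²) = √250001 ≈ 500, ∠ = arctan(1/500) ≈ 0.11°
∠H = 29.43° − 18.54° = 10.89°

10.9°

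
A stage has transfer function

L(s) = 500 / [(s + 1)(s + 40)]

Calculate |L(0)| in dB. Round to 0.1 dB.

L(0) = 500 / (1·40) = 12.5
20 log₁₀(12.5) ≈ 21.94 dB

21.9 dB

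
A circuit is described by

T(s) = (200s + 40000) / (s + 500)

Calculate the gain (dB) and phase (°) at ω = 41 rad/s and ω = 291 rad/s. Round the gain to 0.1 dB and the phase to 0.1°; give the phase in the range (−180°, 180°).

ω = 41: 38.2 dB, 6.9°; ω = 291: 41.7 dB, 25.3°

Substitute s = j41:
Numerator: 200(j41) + 40000 = 40000 + j8200
Denominator: (j41) + 500 = 500 + j41
|N| = √(40000² + 8200²) ≈ 40832, ∠N ≈ 11.59°
|D| = √(500² + 41²) ≈ 501.68, ∠D ≈ 4.69°
|T| = 40832 / 501.68 ≈ 81.391
Gain = 20 log₁₀(81.391) ≈ 38.21 dB
∠T = 11.59° − 4.69° = 6.90°

Substitute s = j291:
Numerator: 200(j291) + 40000 = 40000 + j58200
Denominator: (j291) + 500 = 500 + j291
|N| = √(40000² + 58200²) ≈ 70620, ∠N ≈ 55.50°
|D| = √(500² + 291²) ≈ 578.52, ∠D ≈ 30.20°
|T| = 70620 / 578.52 ≈ 122.07
Gain = 20 log₁₀(122.07) ≈ 41.73 dB
∠T = 55.50° − 30.20° = 25.30°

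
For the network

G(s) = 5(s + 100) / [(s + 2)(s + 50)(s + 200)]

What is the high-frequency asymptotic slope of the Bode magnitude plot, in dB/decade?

-40 dB/decade

Each pole contributes −20 dB/decade at high frequency; each zero contributes +20 dB/decade.
Net: 1 zero(s) − 3 pole(s) → -40 dB/decade.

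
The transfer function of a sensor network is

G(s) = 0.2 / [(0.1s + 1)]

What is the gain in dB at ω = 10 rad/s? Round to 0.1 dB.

-17.0 dB

At ω = 10 rad/s:
pole (1 + j10·0.1) = 1 + j1 → |·| ≈ 1.4142, ∠ ≈ 45.00°
|G| = 0.2 · 1 / (1.4142) ≈ 0.14142
Gain = 20 log₁₀(0.14142) ≈ -16.99 dB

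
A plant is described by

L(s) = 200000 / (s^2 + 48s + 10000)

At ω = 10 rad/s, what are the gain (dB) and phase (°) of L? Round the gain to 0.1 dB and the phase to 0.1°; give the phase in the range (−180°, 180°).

At s = jω = j10:
quadratic: (j10)² + 48·j10 + 10000 = 9900 + j480 → |·| ≈ 9911.6, ∠ ≈ 2.78°
|L| = 200000 / 9911.6 ≈ 20.178
Gain = 20 log₁₀(20.178) ≈ 26.10 dB
∠L = 0.00° − 2.78° = -2.78°

26.1 dB, -2.8°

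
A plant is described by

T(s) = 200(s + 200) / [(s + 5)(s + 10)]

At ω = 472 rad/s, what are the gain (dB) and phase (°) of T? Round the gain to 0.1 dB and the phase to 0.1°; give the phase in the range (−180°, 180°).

-6.7 dB, -111.1°

At s = jω = j472:
zero (s+200): 200 + j472 → |·| = √(200²+472²) = √262784 ≈ 512.62, ∠ = arctan(472/200) ≈ 67.04°
pole (s+5): 5 + j472 → |·| = √(5²+472²) = √222809 ≈ 472.03, ∠ = arctan(472/5) ≈ 89.39°
pole (s+10): 10 + j472 → |·| = √(10²+472²) = √222884 ≈ 472.11, ∠ = arctan(472/10) ≈ 88.79°
|T| = 200 · 512.62 / 2.2285e+05 ≈ 0.46006
Gain = 20 log₁₀(0.46006) ≈ -6.74 dB
∠T = 67.04° − 178.18° = -111.14°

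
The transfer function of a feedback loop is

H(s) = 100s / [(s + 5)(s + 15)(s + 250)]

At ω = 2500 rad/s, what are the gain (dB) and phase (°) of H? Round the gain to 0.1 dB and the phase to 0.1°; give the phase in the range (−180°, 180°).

-96.0 dB, -173.8°

At s = jω = j2500:
zero at origin: s = j2500 → |·| = 2500, ∠ = 90.00°
pole (s+5): 5 + j2500 → |·| = √(5²+2500²) = √6250025 ≈ 2500, ∠ = arctan(2500/5) ≈ 89.89°
pole (s+15): 15 + j2500 → |·| = √(15²+2500²) = √6250225 ≈ 2500, ∠ = arctan(2500/15) ≈ 89.66°
pole (s+250): 250 + j2500 → |·| = √(250²+2500²) = √6312500 ≈ 2512.5, ∠ = arctan(2500/250) ≈ 84.29°
|H| = 100 · 2500 / 1.5703e+10 ≈ 1.5921e-05
Gain = 20 log₁₀(1.5921e-05) ≈ -95.96 dB
∠H = 90.00° − 263.84° = -173.84°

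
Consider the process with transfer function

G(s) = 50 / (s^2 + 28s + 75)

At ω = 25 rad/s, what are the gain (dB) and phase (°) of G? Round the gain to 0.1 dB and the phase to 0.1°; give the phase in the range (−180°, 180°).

Substitute s = j25:
Numerator: 50 = 50 + j0
Denominator: (j25)^2 + 28(j25) + 75 = -550 + j700
|N| = √(50² + 0²) ≈ 50, ∠N ≈ 0.00°
|D| = √(550² + 700²) ≈ 890.22, ∠D ≈ 128.16°
|G| = 50 / 890.22 ≈ 0.056166
Gain = 20 log₁₀(0.056166) ≈ -25.01 dB
∠G = 0.00° − 128.16° = -128.16°

-25.0 dB, -128.2°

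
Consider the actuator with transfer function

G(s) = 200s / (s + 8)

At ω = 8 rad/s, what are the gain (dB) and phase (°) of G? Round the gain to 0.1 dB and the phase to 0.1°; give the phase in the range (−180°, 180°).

43.0 dB, 45.0°

At s = jω = j8:
zero at origin: s = j8 → |·| = 8, ∠ = 90.00°
pole (s+8): 8 + j8 → |·| = √(8²+8²) = √128 ≈ 11.314, ∠ = arctan(8/8) ≈ 45.00°
|G| = 200 · 8 / 11.314 ≈ 141.42
Gain = 20 log₁₀(141.42) ≈ 43.01 dB
∠G = 90.00° − 45.00° = 45.00°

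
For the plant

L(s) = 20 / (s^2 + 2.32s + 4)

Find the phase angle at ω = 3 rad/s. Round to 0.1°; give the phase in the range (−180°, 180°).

-125.7°

At s = jω = j3:
quadratic: (j3)² + 2.32·j3 + 4 = -5 + j6.96 → |·| ≈ 8.5698, ∠ ≈ 125.69°
∠L = 0.00° − 125.69° = -125.69°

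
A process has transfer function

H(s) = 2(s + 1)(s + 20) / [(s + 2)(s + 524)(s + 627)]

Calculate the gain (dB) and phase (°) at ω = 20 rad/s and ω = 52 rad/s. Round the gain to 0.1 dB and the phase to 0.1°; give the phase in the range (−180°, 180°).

ω = 20: -75.3 dB, 43.8°; ω = 52: -69.5 dB, 59.7°

At s = jω = j20:
zero (s+1): 1 + j20 → |·| = √(1²+20²) = √401 ≈ 20.025, ∠ = arctan(20/1) ≈ 87.14°
zero (s+20): 20 + j20 → |·| = √(20²+20²) = √800 ≈ 28.284, ∠ = arctan(20/20) ≈ 45.00°
pole (s+2): 2 + j20 → |·| = √(2²+20²) = √404 ≈ 20.1, ∠ = arctan(20/2) ≈ 84.29°
pole (s+524): 524 + j20 → |·| = √(524²+20²) = √274976 ≈ 524.38, ∠ = arctan(20/524) ≈ 2.19°
pole (s+627): 627 + j20 → |·| = √(627²+20²) = √393529 ≈ 627.32, ∠ = arctan(20/627) ≈ 1.83°
|H| = 2 · 566.39 / 6.612e+06 ≈ 0.00017132
Gain = 20 log₁₀(0.00017132) ≈ -75.32 dB
∠H = 132.14° − 88.31° = 43.83°

At s = jω = j52:
zero (s+1): 1 + j52 → |·| = √(1²+52²) = √2705 ≈ 52.01, ∠ = arctan(52/1) ≈ 88.90°
zero (s+20): 20 + j52 → |·| = √(20²+52²) = √3104 ≈ 55.714, ∠ = arctan(52/20) ≈ 68.96°
pole (s+2): 2 + j52 → |·| = √(2²+52²) = √2708 ≈ 52.038, ∠ = arctan(52/2) ≈ 87.80°
pole (s+524): 524 + j52 → |·| = √(524²+52²) = √277280 ≈ 526.57, ∠ = arctan(52/524) ≈ 5.67°
pole (s+627): 627 + j52 → |·| = √(627²+52²) = √395833 ≈ 629.15, ∠ = arctan(52/627) ≈ 4.74°
|H| = 2 · 2897.7 / 1.724e+07 ≈ 0.00033616
Gain = 20 log₁₀(0.00033616) ≈ -69.47 dB
∠H = 157.86° − 98.21° = 59.65°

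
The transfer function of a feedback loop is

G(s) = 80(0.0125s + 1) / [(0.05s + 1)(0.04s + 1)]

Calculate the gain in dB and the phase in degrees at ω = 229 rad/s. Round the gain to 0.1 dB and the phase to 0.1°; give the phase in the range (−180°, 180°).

7.2 dB, -98.0°

At ω = 229 rad/s:
zero (1 + j229·0.0125) = 1 + j2.8625 → |·| ≈ 3.0321, ∠ ≈ 70.74°
pole (1 + j229·0.05) = 1 + j11.45 → |·| ≈ 11.494, ∠ ≈ 85.01°
pole (1 + j229·0.04) = 1 + j9.16 → |·| ≈ 9.2144, ∠ ≈ 83.77°
|G| = 80 · 3.0321 / (11.494 · 9.2144) ≈ 2.2903
Gain = 20 log₁₀(2.2903) ≈ 7.20 dB
∠G = (70.74°) − (85.01° + 83.77°) = -98.04°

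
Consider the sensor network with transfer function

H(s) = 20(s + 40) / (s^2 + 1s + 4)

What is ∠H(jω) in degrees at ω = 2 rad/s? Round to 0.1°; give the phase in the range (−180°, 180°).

-87.1°

At s = jω = j2:
zero (s+40): 40 + j2 → |·| = √(40²+2²) = √1604 ≈ 40.05, ∠ = arctan(2/40) ≈ 2.86°
quadratic: (j2)² + 1·j2 + 4 = 0 + j2 → |·| ≈ 2, ∠ ≈ 90.00°
∠H = 2.86° − 90.00° = -87.14°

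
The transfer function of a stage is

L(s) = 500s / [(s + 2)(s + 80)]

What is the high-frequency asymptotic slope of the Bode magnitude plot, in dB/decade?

Each pole contributes −20 dB/decade at high frequency; each zero contributes +20 dB/decade.
Net: 1 zero(s) − 2 pole(s) → -20 dB/decade.

-20 dB/decade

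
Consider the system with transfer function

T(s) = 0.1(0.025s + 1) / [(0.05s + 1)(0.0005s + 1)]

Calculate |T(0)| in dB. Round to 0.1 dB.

T(0) = 0.1 · 1 / 1 = 0.1
20 log₁₀(0.1) ≈ -20.00 dB

-20.0 dB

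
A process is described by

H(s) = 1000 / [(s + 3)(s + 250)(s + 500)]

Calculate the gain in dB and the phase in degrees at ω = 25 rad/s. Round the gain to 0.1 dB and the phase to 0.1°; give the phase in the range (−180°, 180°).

-70.0 dB, -91.7°

At s = jω = j25:
pole (s+3): 3 + j25 → |·| = √(3²+25²) = √634 ≈ 25.179, ∠ = arctan(25/3) ≈ 83.16°
pole (s+250): 250 + j25 → |·| = √(250²+25²) = √63125 ≈ 251.25, ∠ = arctan(25/250) ≈ 5.71°
pole (s+500): 500 + j25 → |·| = √(500²+25²) = √250625 ≈ 500.62, ∠ = arctan(25/500) ≈ 2.86°
|H| = 1000 / 3.167e+06 ≈ 0.00031576
Gain = 20 log₁₀(0.00031576) ≈ -70.01 dB
∠H = 0.00° − 91.73° = -91.73°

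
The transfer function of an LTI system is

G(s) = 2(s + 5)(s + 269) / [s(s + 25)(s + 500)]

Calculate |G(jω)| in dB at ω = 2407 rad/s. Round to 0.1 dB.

At s = jω = j2407:
zero (s+5): 5 + j2407 → |·| = √(5²+2407²) = √5793674 ≈ 2407, ∠ = arctan(2407/5) ≈ 89.88°
zero (s+269): 269 + j2407 → |·| = √(269²+2407²) = √5866010 ≈ 2422, ∠ = arctan(2407/269) ≈ 83.62°
pole (s+25): 25 + j2407 → |·| = √(25²+2407²) = √5794274 ≈ 2407.1, ∠ = arctan(2407/25) ≈ 89.40°
pole (s+500): 500 + j2407 → |·| = √(500²+2407²) = √6043649 ≈ 2458.4, ∠ = arctan(2407/500) ≈ 78.26°
pole at origin: |s| = 2407, ∠ = 90.00° (in denominator)
|G| = 2 · 5.8298e+06 / 1.4244e+10 ≈ 0.00081856
Gain = 20 log₁₀(0.00081856) ≈ -61.74 dB

-61.7 dB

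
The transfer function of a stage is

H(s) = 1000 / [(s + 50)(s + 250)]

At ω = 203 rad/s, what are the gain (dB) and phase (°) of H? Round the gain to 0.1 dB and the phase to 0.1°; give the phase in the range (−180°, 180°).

At s = jω = j203:
pole (s+50): 50 + j203 → |·| = √(50²+203²) = √43709 ≈ 209.07, ∠ = arctan(203/50) ≈ 76.16°
pole (s+250): 250 + j203 → |·| = √(250²+203²) = √103709 ≈ 322.04, ∠ = arctan(203/250) ≈ 39.08°
|H| = 1000 / 67329 ≈ 0.014852
Gain = 20 log₁₀(0.014852) ≈ -36.56 dB
∠H = 0.00° − 115.24° = -115.24°

-36.6 dB, -115.2°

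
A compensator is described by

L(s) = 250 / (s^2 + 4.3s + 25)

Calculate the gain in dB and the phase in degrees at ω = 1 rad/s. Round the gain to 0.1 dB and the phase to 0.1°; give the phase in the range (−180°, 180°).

20.2 dB, -10.2°

At s = jω = j1:
quadratic: (j1)² + 4.3·j1 + 25 = 24 + j4.3 → |·| ≈ 24.382, ∠ ≈ 10.16°
|L| = 250 / 24.382 ≈ 10.253
Gain = 20 log₁₀(10.253) ≈ 20.22 dB
∠L = 0.00° − 10.16° = -10.16°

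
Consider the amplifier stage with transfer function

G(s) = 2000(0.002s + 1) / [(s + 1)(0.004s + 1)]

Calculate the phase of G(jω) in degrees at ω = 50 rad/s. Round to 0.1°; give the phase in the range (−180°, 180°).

-94.5°

At ω = 50 rad/s:
zero (1 + j50·0.002) = 1 + j0.1 → |·| ≈ 1.005, ∠ ≈ 5.71°
pole (1 + j50·1) = 1 + j50 → |·| ≈ 50.01, ∠ ≈ 88.85°
pole (1 + j50·0.004) = 1 + j0.2 → |·| ≈ 1.0198, ∠ ≈ 11.31°
∠G = (5.71°) − (88.85° + 11.31°) = -94.45°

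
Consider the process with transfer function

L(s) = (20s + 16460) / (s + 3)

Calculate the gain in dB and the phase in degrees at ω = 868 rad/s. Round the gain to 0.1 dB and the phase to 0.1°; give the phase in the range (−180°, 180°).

Substitute s = j868:
Numerator: 20(j868) + 16460 = 16460 + j17360
Denominator: (j868) + 3 = 3 + j868
|N| = √(16460² + 17360²) ≈ 23923, ∠N ≈ 46.52°
|D| = √(3² + 868²) ≈ 868.01, ∠D ≈ 89.80°
|L| = 23923 / 868.01 ≈ 27.561
Gain = 20 log₁₀(27.561) ≈ 28.81 dB
∠L = 46.52° − 89.80° = -43.28°

28.8 dB, -43.3°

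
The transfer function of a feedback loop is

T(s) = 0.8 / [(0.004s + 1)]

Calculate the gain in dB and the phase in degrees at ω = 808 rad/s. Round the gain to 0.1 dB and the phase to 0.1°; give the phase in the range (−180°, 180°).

At ω = 808 rad/s:
pole (1 + j808·0.004) = 1 + j3.232 → |·| ≈ 3.3832, ∠ ≈ 72.81°
|T| = 0.8 · 1 / (3.3832) ≈ 0.23646
Gain = 20 log₁₀(0.23646) ≈ -12.52 dB
∠T = (0°) − (72.81°) = -72.81°

-12.5 dB, -72.8°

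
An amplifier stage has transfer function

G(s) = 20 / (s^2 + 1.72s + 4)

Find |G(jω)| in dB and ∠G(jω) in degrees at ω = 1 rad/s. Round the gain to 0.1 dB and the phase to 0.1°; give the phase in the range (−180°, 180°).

15.2 dB, -29.8°

At s = jω = j1:
quadratic: (j1)² + 1.72·j1 + 4 = 3 + j1.72 → |·| ≈ 3.4581, ∠ ≈ 29.83°
|G| = 20 / 3.4581 ≈ 5.7835
Gain = 20 log₁₀(5.7835) ≈ 15.24 dB
∠G = 0.00° − 29.83° = -29.83°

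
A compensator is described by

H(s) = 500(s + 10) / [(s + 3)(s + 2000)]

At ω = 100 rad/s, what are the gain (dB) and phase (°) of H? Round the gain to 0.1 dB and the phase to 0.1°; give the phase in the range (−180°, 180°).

-12.0 dB, -6.9°

At s = jω = j100:
zero (s+10): 10 + j100 → |·| = √(10²+100²) = √10100 ≈ 100.5, ∠ = arctan(100/10) ≈ 84.29°
pole (s+3): 3 + j100 → |·| = √(3²+100²) = √10009 ≈ 100.04, ∠ = arctan(100/3) ≈ 88.28°
pole (s+2000): 2000 + j100 → |·| = √(2000²+100²) = √4010000 ≈ 2002.5, ∠ = arctan(100/2000) ≈ 2.86°
|H| = 500 · 100.5 / 2.0033e+05 ≈ 0.25084
Gain = 20 log₁₀(0.25084) ≈ -12.01 dB
∠H = 84.29° − 91.14° = -6.85°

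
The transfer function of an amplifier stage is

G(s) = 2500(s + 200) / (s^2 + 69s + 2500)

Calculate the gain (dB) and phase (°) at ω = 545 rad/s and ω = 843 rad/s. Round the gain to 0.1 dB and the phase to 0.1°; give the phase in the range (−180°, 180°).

At s = jω = j545:
zero (s+200): 200 + j545 → |·| = √(200²+545²) = √337025 ≈ 580.54, ∠ = arctan(545/200) ≈ 69.85°
quadratic: (j545)² + 69·j545 + 2500 = -294525 + j37605 → |·| ≈ 2.9692e+05, ∠ ≈ 172.72°
|G| = 2500 · 580.54 / 2.9692e+05 ≈ 4.888
Gain = 20 log₁₀(4.888) ≈ 13.78 dB
∠G = 69.85° − 172.72° = -102.87°

At s = jω = j843:
zero (s+200): 200 + j843 → |·| = √(200²+843²) = √750649 ≈ 866.4, ∠ = arctan(843/200) ≈ 76.65°
quadratic: (j843)² + 69·j843 + 2500 = -708149 + j58167 → |·| ≈ 7.1053e+05, ∠ ≈ 175.30°
|G| = 2500 · 866.4 / 7.1053e+05 ≈ 3.0484
Gain = 20 log₁₀(3.0484) ≈ 9.68 dB
∠G = 76.65° − 175.30° = -98.65°

ω = 545: 13.8 dB, -102.9°; ω = 843: 9.7 dB, -98.7°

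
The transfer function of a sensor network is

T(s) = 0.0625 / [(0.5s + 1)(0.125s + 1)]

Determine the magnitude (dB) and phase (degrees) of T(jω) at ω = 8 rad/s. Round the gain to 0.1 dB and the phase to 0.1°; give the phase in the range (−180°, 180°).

At ω = 8 rad/s:
pole (1 + j8·0.5) = 1 + j4 → |·| ≈ 4.1231, ∠ ≈ 75.96°
pole (1 + j8·0.125) = 1 + j1 → |·| ≈ 1.4142, ∠ ≈ 45.00°
|T| = 0.0625 · 1 / (4.1231 · 1.4142) ≈ 0.010719
Gain = 20 log₁₀(0.010719) ≈ -39.40 dB
∠T = (0°) − (75.96° + 45.00°) = -120.96°

-39.4 dB, -121.0°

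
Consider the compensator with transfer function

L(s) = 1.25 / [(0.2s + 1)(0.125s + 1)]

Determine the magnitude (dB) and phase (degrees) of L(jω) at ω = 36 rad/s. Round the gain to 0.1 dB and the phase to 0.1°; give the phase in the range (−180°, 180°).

-28.6 dB, -159.6°

At ω = 36 rad/s:
pole (1 + j36·0.2) = 1 + j7.2 → |·| ≈ 7.2691, ∠ ≈ 82.09°
pole (1 + j36·0.125) = 1 + j4.5 → |·| ≈ 4.6098, ∠ ≈ 77.47°
|L| = 1.25 · 1 / (7.2691 · 4.6098) ≈ 0.037303
Gain = 20 log₁₀(0.037303) ≈ -28.57 dB
∠L = (0°) − (82.09° + 77.47°) = -159.56°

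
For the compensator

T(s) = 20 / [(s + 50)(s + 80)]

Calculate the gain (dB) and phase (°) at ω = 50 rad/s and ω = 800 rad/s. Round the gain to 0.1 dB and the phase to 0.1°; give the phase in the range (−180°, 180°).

ω = 50: -50.5 dB, -77.0°; ω = 800: -90.2 dB, -170.7°

At s = jω = j50:
pole (s+50): 50 + j50 → |·| = √(50²+50²) = √5000 ≈ 70.711, ∠ = arctan(50/50) ≈ 45.00°
pole (s+80): 80 + j50 → |·| = √(80²+50²) = √8900 ≈ 94.34, ∠ = arctan(50/80) ≈ 32.01°
|T| = 20 / 6670.9 ≈ 0.0029981
Gain = 20 log₁₀(0.0029981) ≈ -50.46 dB
∠T = 0.00° − 77.01° = -77.01°

At s = jω = j800:
pole (s+50): 50 + j800 → |·| = √(50²+800²) = √642500 ≈ 801.56, ∠ = arctan(800/50) ≈ 86.42°
pole (s+80): 80 + j800 → |·| = √(80²+800²) = √646400 ≈ 803.99, ∠ = arctan(800/80) ≈ 84.29°
|T| = 20 / 6.4445e+05 ≈ 3.1034e-05
Gain = 20 log₁₀(3.1034e-05) ≈ -90.16 dB
∠T = 0.00° − 170.71° = -170.71°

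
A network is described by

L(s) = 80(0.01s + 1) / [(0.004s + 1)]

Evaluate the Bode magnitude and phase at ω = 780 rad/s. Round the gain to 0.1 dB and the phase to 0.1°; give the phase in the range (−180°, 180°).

At ω = 780 rad/s:
zero (1 + j780·0.01) = 1 + j7.8 → |·| ≈ 7.8638, ∠ ≈ 82.69°
pole (1 + j780·0.004) = 1 + j3.12 → |·| ≈ 3.2763, ∠ ≈ 72.23°
|L| = 80 · 7.8638 / (3.2763) ≈ 192.02
Gain = 20 log₁₀(192.02) ≈ 45.67 dB
∠L = (82.69°) − (72.23°) = 10.46°

45.7 dB, 10.5°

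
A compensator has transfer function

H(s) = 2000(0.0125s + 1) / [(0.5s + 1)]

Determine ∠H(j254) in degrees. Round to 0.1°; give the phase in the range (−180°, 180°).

-17.0°

At ω = 254 rad/s:
zero (1 + j254·0.0125) = 1 + j3.175 → |·| ≈ 3.3288, ∠ ≈ 72.52°
pole (1 + j254·0.5) = 1 + j127 → |·| ≈ 127, ∠ ≈ 89.55°
∠H = (72.52°) − (89.55°) = -17.03°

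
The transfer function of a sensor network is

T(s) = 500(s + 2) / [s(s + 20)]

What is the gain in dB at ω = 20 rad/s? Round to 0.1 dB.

25.0 dB

At s = jω = j20:
zero (s+2): 2 + j20 → |·| = √(2²+20²) = √404 ≈ 20.1, ∠ = arctan(20/2) ≈ 84.29°
pole (s+20): 20 + j20 → |·| = √(20²+20²) = √800 ≈ 28.284, ∠ = arctan(20/20) ≈ 45.00°
pole at origin: |s| = 20, ∠ = 90.00° (in denominator)
|T| = 500 · 20.1 / 565.68 ≈ 17.766
Gain = 20 log₁₀(17.766) ≈ 24.99 dB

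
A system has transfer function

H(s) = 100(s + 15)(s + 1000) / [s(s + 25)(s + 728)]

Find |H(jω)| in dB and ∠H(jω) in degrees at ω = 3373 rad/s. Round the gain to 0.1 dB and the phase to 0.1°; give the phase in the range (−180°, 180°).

-30.4 dB, -94.2°

At s = jω = j3373:
zero (s+15): 15 + j3373 → |·| = √(15²+3373²) = √11377354 ≈ 3373, ∠ = arctan(3373/15) ≈ 89.75°
zero (s+1000): 1000 + j3373 → |·| = √(1000²+3373²) = √12377129 ≈ 3518.1, ∠ = arctan(3373/1000) ≈ 73.49°
pole (s+25): 25 + j3373 → |·| = √(25²+3373²) = √11377754 ≈ 3373.1, ∠ = arctan(3373/25) ≈ 89.58°
pole (s+728): 728 + j3373 → |·| = √(728²+3373²) = √11907113 ≈ 3450.7, ∠ = arctan(3373/728) ≈ 77.82°
pole at origin: |s| = 3373, ∠ = 90.00° (in denominator)
|H| = 100 · 1.1867e+07 / 3.926e+10 ≈ 0.030227
Gain = 20 log₁₀(0.030227) ≈ -30.39 dB
∠H = 163.24° − 257.40° = -94.16°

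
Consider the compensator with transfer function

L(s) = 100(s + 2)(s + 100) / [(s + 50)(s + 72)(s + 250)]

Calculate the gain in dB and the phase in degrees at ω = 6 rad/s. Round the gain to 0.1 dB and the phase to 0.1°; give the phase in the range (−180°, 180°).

At s = jω = j6:
zero (s+2): 2 + j6 → |·| = √(2²+6²) = √40 ≈ 6.3246, ∠ = arctan(6/2) ≈ 71.57°
zero (s+100): 100 + j6 → |·| = √(100²+6²) = √10036 ≈ 100.18, ∠ = arctan(6/100) ≈ 3.43°
pole (s+50): 50 + j6 → |·| = √(50²+6²) = √2536 ≈ 50.359, ∠ = arctan(6/50) ≈ 6.84°
pole (s+72): 72 + j6 → |·| = √(72²+6²) = √5220 ≈ 72.25, ∠ = arctan(6/72) ≈ 4.76°
pole (s+250): 250 + j6 → |·| = √(250²+6²) = √62536 ≈ 250.07, ∠ = arctan(6/250) ≈ 1.37°
|L| = 100 · 633.6 / 9.0986e+05 ≈ 0.069637
Gain = 20 log₁₀(0.069637) ≈ -23.14 dB
∠L = 75.00° − 12.97° = 62.03°

-23.1 dB, 62.0°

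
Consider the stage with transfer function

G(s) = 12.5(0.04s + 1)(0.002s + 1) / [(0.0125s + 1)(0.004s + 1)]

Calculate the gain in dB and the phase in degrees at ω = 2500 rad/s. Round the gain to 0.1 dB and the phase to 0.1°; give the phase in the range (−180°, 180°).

26.1 dB, -4.3°

At ω = 2500 rad/s:
zero (1 + j2500·0.04) = 1 + j100 → |·| ≈ 100, ∠ ≈ 89.43°
zero (1 + j2500·0.002) = 1 + j5 → |·| ≈ 5.099, ∠ ≈ 78.69°
pole (1 + j2500·0.0125) = 1 + j31.25 → |·| ≈ 31.266, ∠ ≈ 88.17°
pole (1 + j2500·0.004) = 1 + j10 → |·| ≈ 10.05, ∠ ≈ 84.29°
|G| = 12.5 · 100 · 5.099 / (31.266 · 10.05) ≈ 20.284
Gain = 20 log₁₀(20.284) ≈ 26.14 dB
∠G = (89.43° + 78.69°) − (88.17° + 84.29°) = -4.34°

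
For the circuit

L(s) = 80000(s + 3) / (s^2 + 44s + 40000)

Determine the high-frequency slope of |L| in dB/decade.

-20 dB/decade

Each pole contributes −20 dB/decade at high frequency; each zero contributes +20 dB/decade.
Net: 1 zero(s) − 2 pole(s) → -20 dB/decade.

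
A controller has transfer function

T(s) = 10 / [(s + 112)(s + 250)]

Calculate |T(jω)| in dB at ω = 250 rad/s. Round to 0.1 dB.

-79.7 dB

At s = jω = j250:
pole (s+112): 112 + j250 → |·| = √(112²+250²) = √75044 ≈ 273.94, ∠ = arctan(250/112) ≈ 65.87°
pole (s+250): 250 + j250 → |·| = √(250²+250²) = √125000 ≈ 353.55, ∠ = arctan(250/250) ≈ 45.00°
|T| = 10 / 96851 ≈ 0.00010325
Gain = 20 log₁₀(0.00010325) ≈ -79.72 dB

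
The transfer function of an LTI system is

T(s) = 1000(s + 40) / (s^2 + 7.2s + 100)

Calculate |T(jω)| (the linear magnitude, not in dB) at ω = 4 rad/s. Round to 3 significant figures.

At s = jω = j4:
zero (s+40): 40 + j4 → |·| = √(40²+4²) = √1616 ≈ 40.2, ∠ = arctan(4/40) ≈ 5.71°
quadratic: (j4)² + 7.2·j4 + 100 = 84 + j28.8 → |·| ≈ 88.8, ∠ ≈ 18.92°
|T| = 1000 · 40.2 / 88.8 ≈ 452.7

453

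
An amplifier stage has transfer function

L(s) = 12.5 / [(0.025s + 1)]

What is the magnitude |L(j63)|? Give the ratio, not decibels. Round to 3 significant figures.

6.70

At ω = 63 rad/s:
pole (1 + j63·0.025) = 1 + j1.575 → |·| ≈ 1.8656, ∠ ≈ 57.59°
|L| = 12.5 · 1 / (1.8656) ≈ 6.7003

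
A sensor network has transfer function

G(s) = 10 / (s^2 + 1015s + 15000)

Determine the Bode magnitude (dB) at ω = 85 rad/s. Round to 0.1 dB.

-78.8 dB

Substitute s = j85:
Numerator: 10 = 10 + j0
Denominator: (j85)^2 + 1015(j85) + 15000 = 7775 + j86275
|N| = √(10² + 0²) ≈ 10, ∠N ≈ 0.00°
|D| = √(7775² + 86275²) ≈ 86625, ∠D ≈ 84.85°
|G| = 10 / 86625 ≈ 0.00011544
Gain = 20 log₁₀(0.00011544) ≈ -78.75 dB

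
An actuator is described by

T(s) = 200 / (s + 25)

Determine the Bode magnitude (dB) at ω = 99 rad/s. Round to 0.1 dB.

5.8 dB

At s = jω = j99:
pole (s+25): 25 + j99 → |·| = √(25²+99²) = √10426 ≈ 102.11, ∠ = arctan(99/25) ≈ 75.83°
|T| = 200 / 102.11 ≈ 1.9587
Gain = 20 log₁₀(1.9587) ≈ 5.84 dB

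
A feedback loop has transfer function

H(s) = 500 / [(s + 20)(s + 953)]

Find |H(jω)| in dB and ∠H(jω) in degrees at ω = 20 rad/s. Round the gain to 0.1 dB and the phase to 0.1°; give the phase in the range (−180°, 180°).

At s = jω = j20:
pole (s+20): 20 + j20 → |·| = √(20²+20²) = √800 ≈ 28.284, ∠ = arctan(20/20) ≈ 45.00°
pole (s+953): 953 + j20 → |·| = √(953²+20²) = √908609 ≈ 953.21, ∠ = arctan(20/953) ≈ 1.20°
|H| = 500 / 26961 ≈ 0.018545
Gain = 20 log₁₀(0.018545) ≈ -34.64 dB
∠H = 0.00° − 46.20° = -46.20°

-34.6 dB, -46.2°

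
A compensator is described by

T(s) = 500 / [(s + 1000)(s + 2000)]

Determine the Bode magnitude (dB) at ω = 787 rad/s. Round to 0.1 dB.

At s = jω = j787:
pole (s+1000): 1000 + j787 → |·| = √(1000²+787²) = √1619369 ≈ 1272.5, ∠ = arctan(787/1000) ≈ 38.20°
pole (s+2000): 2000 + j787 → |·| = √(2000²+787²) = √4619369 ≈ 2149.3, ∠ = arctan(787/2000) ≈ 21.48°
|T| = 500 / 2.735e+06 ≈ 0.00018282
Gain = 20 log₁₀(0.00018282) ≈ -74.76 dB

-74.8 dB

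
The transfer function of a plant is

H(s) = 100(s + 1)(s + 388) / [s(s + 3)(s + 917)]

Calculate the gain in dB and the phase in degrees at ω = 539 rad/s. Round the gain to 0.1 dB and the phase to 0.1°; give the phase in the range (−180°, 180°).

-18.7 dB, -66.0°

At s = jω = j539:
zero (s+1): 1 + j539 → |·| = √(1²+539²) = √290522 ≈ 539, ∠ = arctan(539/1) ≈ 89.89°
zero (s+388): 388 + j539 → |·| = √(388²+539²) = √441065 ≈ 664.13, ∠ = arctan(539/388) ≈ 54.25°
pole (s+3): 3 + j539 → |·| = √(3²+539²) = √290530 ≈ 539.01, ∠ = arctan(539/3) ≈ 89.68°
pole (s+917): 917 + j539 → |·| = √(917²+539²) = √1131410 ≈ 1063.7, ∠ = arctan(539/917) ≈ 30.45°
pole at origin: |s| = 539, ∠ = 90.00° (in denominator)
|H| = 100 · 3.5797e+05 / 3.0903e+08 ≈ 0.11584
Gain = 20 log₁₀(0.11584) ≈ -18.72 dB
∠H = 144.14° − 210.13° = -65.99°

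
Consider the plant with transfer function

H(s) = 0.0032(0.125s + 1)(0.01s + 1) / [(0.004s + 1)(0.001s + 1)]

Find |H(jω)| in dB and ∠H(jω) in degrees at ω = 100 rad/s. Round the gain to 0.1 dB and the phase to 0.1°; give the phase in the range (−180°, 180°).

At ω = 100 rad/s:
zero (1 + j100·0.125) = 1 + j12.5 → |·| ≈ 12.54, ∠ ≈ 85.43°
zero (1 + j100·0.01) = 1 + j1 → |·| ≈ 1.4142, ∠ ≈ 45.00°
pole (1 + j100·0.004) = 1 + j0.4 → |·| ≈ 1.077, ∠ ≈ 21.80°
pole (1 + j100·0.001) = 1 + j0.1 → |·| ≈ 1.005, ∠ ≈ 5.71°
|H| = 0.0032 · 12.54 · 1.4142 / (1.077 · 1.005) ≈ 0.05243
Gain = 20 log₁₀(0.05243) ≈ -25.61 dB
∠H = (85.43° + 45.00°) − (21.80° + 5.71°) = 102.92°

-25.6 dB, 102.9°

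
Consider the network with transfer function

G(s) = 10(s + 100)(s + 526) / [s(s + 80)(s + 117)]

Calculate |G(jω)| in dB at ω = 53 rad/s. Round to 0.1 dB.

-0.8 dB

At s = jω = j53:
zero (s+100): 100 + j53 → |·| = √(100²+53²) = √12809 ≈ 113.18, ∠ = arctan(53/100) ≈ 27.92°
zero (s+526): 526 + j53 → |·| = √(526²+53²) = √279485 ≈ 528.66, ∠ = arctan(53/526) ≈ 5.75°
pole (s+80): 80 + j53 → |·| = √(80²+53²) = √9209 ≈ 95.964, ∠ = arctan(53/80) ≈ 33.52°
pole (s+117): 117 + j53 → |·| = √(117²+53²) = √16498 ≈ 128.44, ∠ = arctan(53/117) ≈ 24.37°
pole at origin: |s| = 53, ∠ = 90.00° (in denominator)
|G| = 10 · 59834 / 6.5326e+05 ≈ 0.91593
Gain = 20 log₁₀(0.91593) ≈ -0.76 dB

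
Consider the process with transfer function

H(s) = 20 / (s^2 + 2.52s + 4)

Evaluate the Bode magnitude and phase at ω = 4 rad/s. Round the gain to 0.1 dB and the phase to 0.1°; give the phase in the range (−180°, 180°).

At s = jω = j4:
quadratic: (j4)² + 2.52·j4 + 4 = -12 + j10.08 → |·| ≈ 15.672, ∠ ≈ 139.97°
|H| = 20 / 15.672 ≈ 1.2762
Gain = 20 log₁₀(1.2762) ≈ 2.12 dB
∠H = 0.00° − 139.97° = -139.97°

2.1 dB, -140.0°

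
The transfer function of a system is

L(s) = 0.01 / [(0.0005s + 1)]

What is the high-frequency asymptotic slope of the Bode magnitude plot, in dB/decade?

-20 dB/decade

Each pole contributes −20 dB/decade at high frequency; each zero contributes +20 dB/decade.
Net: 0 zero(s) − 1 pole(s) → -20 dB/decade.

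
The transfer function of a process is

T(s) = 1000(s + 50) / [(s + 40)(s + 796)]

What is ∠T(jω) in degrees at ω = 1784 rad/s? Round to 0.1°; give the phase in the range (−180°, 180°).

-66.3°

At s = jω = j1784:
zero (s+50): 50 + j1784 → |·| = √(50²+1784²) = √3185156 ≈ 1784.7, ∠ = arctan(1784/50) ≈ 88.39°
pole (s+40): 40 + j1784 → |·| = √(40²+1784²) = √3184256 ≈ 1784.4, ∠ = arctan(1784/40) ≈ 88.72°
pole (s+796): 796 + j1784 → |·| = √(796²+1784²) = √3816272 ≈ 1953.5, ∠ = arctan(1784/796) ≈ 65.95°
∠T = 88.39° − 154.67° = -66.28°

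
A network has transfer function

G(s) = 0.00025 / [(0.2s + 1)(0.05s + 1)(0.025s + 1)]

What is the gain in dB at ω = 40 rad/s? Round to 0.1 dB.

-100.2 dB

At ω = 40 rad/s:
pole (1 + j40·0.2) = 1 + j8 → |·| ≈ 8.0623, ∠ ≈ 82.87°
pole (1 + j40·0.05) = 1 + j2 → |·| ≈ 2.2361, ∠ ≈ 63.43°
pole (1 + j40·0.025) = 1 + j1 → |·| ≈ 1.4142, ∠ ≈ 45.00°
|G| = 0.00025 · 1 / (8.0623 · 2.2361 · 1.4142) ≈ 9.8057e-06
Gain = 20 log₁₀(9.8057e-06) ≈ -100.17 dB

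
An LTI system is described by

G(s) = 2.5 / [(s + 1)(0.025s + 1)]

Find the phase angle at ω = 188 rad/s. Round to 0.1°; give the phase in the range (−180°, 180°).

-167.7°

At ω = 188 rad/s:
pole (1 + j188·1) = 1 + j188 → |·| ≈ 188, ∠ ≈ 89.70°
pole (1 + j188·0.025) = 1 + j4.7 → |·| ≈ 4.8052, ∠ ≈ 77.99°
∠G = (0°) − (89.70° + 77.99°) = -167.69°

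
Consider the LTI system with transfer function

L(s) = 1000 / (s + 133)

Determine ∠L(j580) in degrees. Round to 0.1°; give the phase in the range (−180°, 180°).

-77.1°

Substitute s = j580:
Numerator: 1000 = 1000 + j0
Denominator: (j580) + 133 = 133 + j580
|N| = √(1000² + 0²) ≈ 1000, ∠N ≈ 0.00°
|D| = √(133² + 580²) ≈ 595.05, ∠D ≈ 77.08°
∠L = 0.00° − 77.08° = -77.08°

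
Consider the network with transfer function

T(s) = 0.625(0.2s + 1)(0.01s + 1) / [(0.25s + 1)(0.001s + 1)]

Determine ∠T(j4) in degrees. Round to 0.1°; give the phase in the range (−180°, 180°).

-4.3°

At ω = 4 rad/s:
zero (1 + j4·0.2) = 1 + j0.8 → |·| ≈ 1.2806, ∠ ≈ 38.66°
zero (1 + j4·0.01) = 1 + j0.04 → |·| ≈ 1.0008, ∠ ≈ 2.29°
pole (1 + j4·0.25) = 1 + j1 → |·| ≈ 1.4142, ∠ ≈ 45.00°
pole (1 + j4·0.001) = 1 + j0.004 → |·| ≈ 1, ∠ ≈ 0.23°
∠T = (38.66° + 2.29°) − (45.00° + 0.23°) = -4.28°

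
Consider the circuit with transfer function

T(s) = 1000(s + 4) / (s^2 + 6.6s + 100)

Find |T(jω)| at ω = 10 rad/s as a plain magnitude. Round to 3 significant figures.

At s = jω = j10:
zero (s+4): 4 + j10 → |·| = √(4²+10²) = √116 ≈ 10.77, ∠ = arctan(10/4) ≈ 68.20°
quadratic: (j10)² + 6.6·j10 + 100 = 0 + j66 → |·| ≈ 66, ∠ ≈ 90.00°
|T| = 1000 · 10.77 / 66 ≈ 163.18

163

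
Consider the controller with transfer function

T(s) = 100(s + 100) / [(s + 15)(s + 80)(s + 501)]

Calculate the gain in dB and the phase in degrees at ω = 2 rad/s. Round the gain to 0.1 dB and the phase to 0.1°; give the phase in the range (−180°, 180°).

-35.7 dB, -8.1°

At s = jω = j2:
zero (s+100): 100 + j2 → |·| = √(100²+2²) = √10004 ≈ 100.02, ∠ = arctan(2/100) ≈ 1.15°
pole (s+15): 15 + j2 → |·| = √(15²+2²) = √229 ≈ 15.133, ∠ = arctan(2/15) ≈ 7.59°
pole (s+80): 80 + j2 → |·| = √(80²+2²) = √6404 ≈ 80.025, ∠ = arctan(2/80) ≈ 1.43°
pole (s+501): 501 + j2 → |·| = √(501²+2²) = √251005 ≈ 501, ∠ = arctan(2/501) ≈ 0.23°
|T| = 100 · 100.02 / 6.0672e+05 ≈ 0.016485
Gain = 20 log₁₀(0.016485) ≈ -35.66 dB
∠T = 1.15° − 9.25° = -8.10°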